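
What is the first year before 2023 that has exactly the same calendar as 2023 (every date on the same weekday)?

Two years share a calendar iff Jan 1 falls on the same weekday and both are leap or both are common. 2023: Jan 1 is Sunday, common year.
2022: Jan 1 Saturday, common
2021: Jan 1 Friday, common
2020: Jan 1 Wednesday, leap
2019: Jan 1 Tuesday, common
2018: Jan 1 Monday, common
2017: Jan 1 Sunday, common
2017 matches on both conditions.

2017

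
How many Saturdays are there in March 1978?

March 1978 has 31 days and begins on Wednesday.
The first Saturday is March 4.
Saturdays fall on 4, 11, 18, 25 — that's 4.

4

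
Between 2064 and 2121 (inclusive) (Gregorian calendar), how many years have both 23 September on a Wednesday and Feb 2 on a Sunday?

Check each year's weekday for 23 September and Feb 2:
  2064: Tue/Sat  2065: Wed/Mon  2066: Thu/Tue  2067: Fri/Wed  2068: Sun/Thu  2069: Mon/Sat  2070: Tue/Sun  2071: Wed/Mon  2072: Fri/Tue  2073: Sat/Thu  2074: Sun/Fri  2075: Mon/Sat  2076: Wed/Sun ✓  2077: Thu/Tue  …(30 more)…  2108: Sun/Thu  2109: Mon/Sat  2110: Tue/Sun  2111: Wed/Mon  2112: Fri/Tue  2113: Sat/Thu  2114: Sun/Fri  2115: Mon/Sat  2116: Wed/Sun ✓  2117: Thu/Tue  2118: Fri/Wed  2119: Sat/Thu  2120: Mon/Fri  2121: Tue/Sun
Both conditions hold in: 2076, 2116 — 2.

2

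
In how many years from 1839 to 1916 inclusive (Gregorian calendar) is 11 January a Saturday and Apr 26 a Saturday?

8

Check each year's weekday for 11 January and Apr 26:
  1839: Fri/Fri  1840: Sat/Sun  1841: Mon/Mon  1842: Tue/Tue  1843: Wed/Wed  1844: Thu/Fri  1845: Sat/Sat ✓  1846: Sun/Sun  1847: Mon/Mon  1848: Tue/Wed  1849: Thu/Thu  1850: Fri/Fri  1851: Sat/Sat ✓  1852: Sun/Mon  …(50 more)…  1903: Sun/Sun  1904: Mon/Tue  1905: Wed/Wed  1906: Thu/Thu  1907: Fri/Fri  1908: Sat/Sun  1909: Mon/Mon  1910: Tue/Tue  1911: Wed/Wed  1912: Thu/Fri  1913: Sat/Sat ✓  1914: Sun/Sun  1915: Mon/Mon  1916: Tue/Wed
Both conditions hold in: 1845, 1851, 1862, 1873, 1879, 1890, 1902, 1913 — 8.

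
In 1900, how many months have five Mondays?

A month of length L has five Mondays iff its first Monday is on day ≤ L−28 (so day 1–3 in a 31-day month, 1–2 in a 30-day month, day 1 in a leap February).
Checking each month of 1900: Jan starts Mon (31d) ✓; Feb starts Thu (28d); Mar starts Thu (31d); Apr starts Sun (30d) ✓; May starts Tue (31d); Jun starts Fri (30d); Jul starts Sun (31d) ✓; Aug starts Wed (31d); Sep starts Sat (30d); Oct starts Mon (31d) ✓; Nov starts Thu (30d); Dec starts Sat (31d) ✓.
Five-Monday months: January, April, July, October, December → 5.

5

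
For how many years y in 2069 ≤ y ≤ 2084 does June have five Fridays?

June has 30 days; it has five Fridays when Friday falls among the first (month-length − 28) days — i.e. when June 1 is one of Friday/Thursday.
June 1 by year: 2069:Sat 2070:Sun 2071:Mon 2072:Wed 2073:Thu✓ 2074:Fri✓ 2075:Sat 2076:Mon 2077:Tue 2078:Wed 2079:Thu✓ 2080:Sat 2081:Sun 2082:Mon 2083:Tue 2084:Thu✓
Years with five Fridays: 2073, 2074, 2079, 2084 → 4.

4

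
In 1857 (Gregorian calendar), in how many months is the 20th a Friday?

Check the 20th of each month of 1857: Jan 20: Tue, Feb 20: Fri, Mar 20: Fri, Apr 20: Mon, May 20: Wed, Jun 20: Sat, Jul 20: Mon, Aug 20: Thu, Sep 20: Sun, Oct 20: Tue, Nov 20: Fri, Dec 20: Sun.
Friday occurs in February, March, November — 3 months.

3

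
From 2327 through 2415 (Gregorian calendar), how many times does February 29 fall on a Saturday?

Leap years in 2327–2415: 22 of them.
Feb 29 weekday advances by 5 (mod 7) from one leap year to the next four years later (or differs when a century non-leap intervenes).
Leap-day weekdays: 2328:Wed 2332:Mon 2336:Sat✓ 2340:Thu 2344:Tue 2348:Sun 2352:Fri 2356:Wed 2360:Mon 2364:Sat✓ 2368:Thu 2372:Tue 2376:Sun 2380:Fri 2384:Wed 2388:Mon 2392:Sat✓ 2396:Thu 2400:Tue 2404:Sun 2408:Fri 2412:Wed
Saturday: 2336, 2364, 2392 → 3.

3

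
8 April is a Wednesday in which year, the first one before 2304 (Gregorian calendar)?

From one year to the next, a fixed date's weekday advances by 1, or by 2 when a Feb 29 lies between the two dates.
2304: April 8 is Friday.
2303: Wednesday (−2)
8 April falls on a Wednesday in 2303.

2303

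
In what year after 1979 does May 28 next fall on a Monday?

From one year to the next, a fixed date's weekday advances by 1, or by 2 when a Feb 29 lies between the two dates.
1979: May 28 is Monday.
1980: Wednesday (+2)
1981: Thursday (+1)
1982: Friday (+1)
1983: Saturday (+1)
1984: Monday (+2)
May 28 falls on a Monday in 1984.

1984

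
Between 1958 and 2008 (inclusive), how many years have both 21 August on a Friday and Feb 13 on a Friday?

Check each year's weekday for 21 August and Feb 13:
  1958: Thu/Thu  1959: Fri/Fri ✓  1960: Sun/Sat  1961: Mon/Mon  1962: Tue/Tue  1963: Wed/Wed  1964: Fri/Thu  1965: Sat/Sat  1966: Sun/Sun  1967: Mon/Mon  1968: Wed/Tue  1969: Thu/Thu  1970: Fri/Fri ✓  1971: Sat/Sat  …(23 more)…  1995: Mon/Mon  1996: Wed/Tue  1997: Thu/Thu  1998: Fri/Fri ✓  1999: Sat/Sat  2000: Mon/Sun  2001: Tue/Tue  2002: Wed/Wed  2003: Thu/Thu  2004: Sat/Fri  2005: Sun/Sun  2006: Mon/Mon  2007: Tue/Tue  2008: Thu/Wed
Both conditions hold in: 1959, 1970, 1981, 1987, 1998 — 5.

5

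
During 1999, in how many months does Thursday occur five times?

A month of length L has five Thursdays iff its first Thursday is on day ≤ L−28 (so day 1–3 in a 31-day month, 1–2 in a 30-day month, day 1 in a leap February).
Checking each month of 1999: Jan starts Fri (31d); Feb starts Mon (28d); Mar starts Mon (31d); Apr starts Thu (30d) ✓; May starts Sat (31d); Jun starts Tue (30d); Jul starts Thu (31d) ✓; Aug starts Sun (31d); Sep starts Wed (30d) ✓; Oct starts Fri (31d); Nov starts Mon (30d); Dec starts Wed (31d) ✓.
Five-Thursday months: April, July, September, December → 4.

4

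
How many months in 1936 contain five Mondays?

4

A month of length L has five Mondays iff its first Monday is on day ≤ L−28 (so day 1–3 in a 31-day month, 1–2 in a 30-day month, day 1 in a leap February).
Checking each month of 1936: Jan starts Wed (31d); Feb starts Sat (29d); Mar starts Sun (31d) ✓; Apr starts Wed (30d); May starts Fri (31d); Jun starts Mon (30d) ✓; Jul starts Wed (31d); Aug starts Sat (31d) ✓; Sep starts Tue (30d); Oct starts Thu (31d); Nov starts Sun (30d) ✓; Dec starts Tue (31d).
Five-Monday months: March, June, August, November → 4.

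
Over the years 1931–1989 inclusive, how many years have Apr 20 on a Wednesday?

Track Apr 20's weekday year by year (advancing +1, or +2 across a Feb 29):
  1931: Mon  1932: Wed (+2) ✓  1933: Thu (+1)  1934: Fri (+1)  1935: Sat (+1)
  1936: Mon (+2)  1937: Tue (+1)  1938: Wed (+1) ✓  1939: Thu (+1)  1940: Sat (+2)
  1941: Sun (+1)  1942: Mon (+1)  1943: Tue (+1)  1944: Thu (+2)  … (31 more years) …
  1976: Tue (+2)  1977: Wed (+1) ✓  1978: Thu (+1)  1979: Fri (+1)  1980: Sun (+2)
  1981: Mon (+1)  1982: Tue (+1)  1983: Wed (+1) ✓  1984: Fri (+2)  1985: Sat (+1)
  1986: Sun (+1)  1987: Mon (+1)  1988: Wed (+2) ✓  1989: Thu (+1)
Wednesday years: 1932, 1938, 1949, 1955, 1960, 1966, 1977, 1983, 1988 — 9 in total.

9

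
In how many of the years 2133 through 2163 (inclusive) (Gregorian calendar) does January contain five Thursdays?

January has 31 days; it has five Thursdays when Thursday falls among the first (month-length − 28) days — i.e. when January 1 is one of Thursday/Wednesday/Tuesday.
January 1 by year: 2133:Thu✓ 2134:Fri 2135:Sat 2136:Sun 2137:Tue✓ 2138:Wed✓ 2139:Thu✓ 2140:Fri 2141:Sun 2142:Mon 2143:Tue✓ 2144:Wed✓ 2145:Fri 2146:Sat 2147:Sun 2148:Mon 2149:Wed✓ 2150:Thu✓ 2151:Fri 2152:Sat 2153:Mon 2154:Tue✓ 2155:Wed✓ 2156:Thu✓ 2157:Sat 2158:Sun 2159:Mon 2160:Tue✓ 2161:Thu✓ 2162:Fri 2163:Sat
Years with five Thursdays: 2133, 2137, 2138, 2139, 2143, 2144, 2149, 2150, 2154, 2155, 2156, 2160, 2161 → 13.

13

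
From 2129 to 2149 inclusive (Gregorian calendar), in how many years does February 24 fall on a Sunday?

3

Track February 24's weekday year by year (advancing +1, or +2 across a Feb 29):
  2129: Thu  2130: Fri (+1)  2131: Sat (+1)  2132: Sun (+1) ✓  2133: Tue (+2)
  2134: Wed (+1)  2135: Thu (+1)  2136: Fri (+1)  2137: Sun (+2) ✓  2138: Mon (+1)
  2139: Tue (+1)  2140: Wed (+1)  2141: Fri (+2)  2142: Sat (+1)  2143: Sun (+1) ✓
  2144: Mon (+1)  2145: Wed (+2)  2146: Thu (+1)  2147: Fri (+1)  2148: Sat (+1)
  2149: Mon (+2)
Sunday years: 2132, 2137, 2143 — 3 in total.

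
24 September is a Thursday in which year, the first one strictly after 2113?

From one year to the next, a fixed date's weekday advances by 1, or by 2 when a Feb 29 lies between the two dates.
2113: September 24 is Sunday.
2114: Monday (+1)
2115: Tuesday (+1)
2116: Thursday (+2)
24 September falls on a Thursday in 2116.

2116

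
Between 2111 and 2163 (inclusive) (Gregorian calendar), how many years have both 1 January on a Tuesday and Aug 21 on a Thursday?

2

Check each year's weekday for 1 January and Aug 21:
  2111: Thu/Fri  2112: Fri/Sun  2113: Sun/Mon  2114: Mon/Tue  2115: Tue/Wed  2116: Wed/Fri  2117: Fri/Sat  2118: Sat/Sun  2119: Sun/Mon  2120: Mon/Wed  2121: Wed/Thu  2122: Thu/Fri  2123: Fri/Sat  2124: Sat/Mon  …(25 more)…  2150: Thu/Fri  2151: Fri/Sat  2152: Sat/Mon  2153: Mon/Tue  2154: Tue/Wed  2155: Wed/Thu  2156: Thu/Sat  2157: Sat/Sun  2158: Sun/Mon  2159: Mon/Tue  2160: Tue/Thu ✓  2161: Thu/Fri  2162: Fri/Sat  2163: Sat/Sun
Both conditions hold in: 2132, 2160 — 2.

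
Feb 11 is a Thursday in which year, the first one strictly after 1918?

1926

From one year to the next, a fixed date's weekday advances by 1, or by 2 when a Feb 29 lies between the two dates.
1918: February 11 is Monday.
1919: Tuesday (+1)
1920: Wednesday (+1)
1921: Friday (+2)
1922: Saturday (+1)
1923: Sunday (+1)
1924: Monday (+1)
1925: Wednesday (+2)
1926: Thursday (+1)
Feb 11 falls on a Thursday in 1926.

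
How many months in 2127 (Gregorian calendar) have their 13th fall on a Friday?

Check the 13th of each month of 2127: Jan 13: Mon, Feb 13: Thu, Mar 13: Thu, Apr 13: Sun, May 13: Tue, Jun 13: Fri, Jul 13: Sun, Aug 13: Wed, Sep 13: Sat, Oct 13: Mon, Nov 13: Thu, Dec 13: Sat.
Friday occurs in June — 1 month.

1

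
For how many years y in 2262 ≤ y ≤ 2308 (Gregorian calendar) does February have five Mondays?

February has 28 days (29 in leap years); it has five Mondays when Monday falls among the first (month-length − 28) days — i.e. when February 1 is Monday in a leap year (never in a common year).
February 1 by year: 2262:Sat 2263:Sun 2264:Mon✓ 2265:Wed 2266:Thu 2267:Fri 2268:Sat 2269:Mon 2270:Tue 2271:Wed 2272:Thu 2273:Sat 2274:Sun 2275:Mon 2276:Tue …(17 more)… 2294:Thu 2295:Fri 2296:Sat 2297:Mon 2298:Tue 2299:Wed 2300:Thu 2301:Fri 2302:Sat 2303:Sun 2304:Mon✓ 2305:Wed 2306:Thu 2307:Fri 2308:Sat
Years with five Mondays: 2264, 2292, 2304 → 3.

3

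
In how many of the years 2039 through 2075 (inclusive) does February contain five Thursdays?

February has 28 days (29 in leap years); it has five Thursdays when Thursday falls among the first (month-length − 28) days — i.e. when February 1 is Thursday in a leap year (never in a common year).
February 1 by year: 2039:Tue 2040:Wed 2041:Fri 2042:Sat 2043:Sun 2044:Mon 2045:Wed 2046:Thu 2047:Fri 2048:Sat 2049:Mon 2050:Tue 2051:Wed 2052:Thu✓ 2053:Sat …(7 more)… 2061:Tue 2062:Wed 2063:Thu 2064:Fri 2065:Sun 2066:Mon 2067:Tue 2068:Wed 2069:Fri 2070:Sat 2071:Sun 2072:Mon 2073:Wed 2074:Thu 2075:Fri
Years with five Thursdays: 2052 → 1.

1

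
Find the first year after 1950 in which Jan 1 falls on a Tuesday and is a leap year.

Jan 1 advances by 2 weekdays after a leap year and by 1 after a common year.
1950: Jan 1 is Sunday.
1951: Monday
1952: Tuesday (leap)
1952 begins on a Tuesday and is a leap year.

1952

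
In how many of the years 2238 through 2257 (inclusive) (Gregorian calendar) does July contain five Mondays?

July has 31 days; it has five Mondays when Monday falls among the first (month-length − 28) days — i.e. when July 1 is one of Monday/Sunday/Saturday.
July 1 by year: 2238:Sun✓ 2239:Mon✓ 2240:Wed 2241:Thu 2242:Fri 2243:Sat✓ 2244:Mon✓ 2245:Tue 2246:Wed 2247:Thu 2248:Sat✓ 2249:Sun✓ 2250:Mon✓ 2251:Tue 2252:Thu 2253:Fri 2254:Sat✓ 2255:Sun✓ 2256:Tue 2257:Wed
Years with five Mondays: 2238, 2239, 2243, 2244, 2248, 2249, 2250, 2254, 2255 → 9.

9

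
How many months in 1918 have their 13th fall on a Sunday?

2

Check the 13th of each month of 1918: Jan 13: Sun, Feb 13: Wed, Mar 13: Wed, Apr 13: Sat, May 13: Mon, Jun 13: Thu, Jul 13: Sat, Aug 13: Tue, Sep 13: Fri, Oct 13: Sun, Nov 13: Wed, Dec 13: Fri.
Sunday occurs in January, October — 2 months.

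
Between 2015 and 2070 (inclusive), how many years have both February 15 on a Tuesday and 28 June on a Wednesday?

Check each year's weekday for February 15 and 28 June:
  2015: Sun/Sun  2016: Mon/Tue  2017: Wed/Wed  2018: Thu/Thu  2019: Fri/Fri  2020: Sat/Sun  2021: Mon/Mon  2022: Tue/Tue  2023: Wed/Wed  2024: Thu/Fri  2025: Sat/Sat  2026: Sun/Sun  2027: Mon/Mon  2028: Tue/Wed ✓  …(28 more)…  2057: Thu/Thu  2058: Fri/Fri  2059: Sat/Sat  2060: Sun/Mon  2061: Tue/Tue  2062: Wed/Wed  2063: Thu/Thu  2064: Fri/Sat  2065: Sun/Sun  2066: Mon/Mon  2067: Tue/Tue  2068: Wed/Thu  2069: Fri/Fri  2070: Sat/Sat
Both conditions hold in: 2028, 2056 — 2.

2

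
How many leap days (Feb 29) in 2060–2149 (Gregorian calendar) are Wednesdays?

4

Leap years in 2060–2149: 22 of them.
Feb 29 weekday advances by 5 (mod 7) from one leap year to the next four years later (or differs when a century non-leap intervenes).
Leap-day weekdays: 2060:Sun 2064:Fri 2068:Wed✓ 2072:Mon 2076:Sat 2080:Thu 2084:Tue 2088:Sun 2092:Fri 2096:Wed✓ 2104:Fri 2108:Wed✓ 2112:Mon 2116:Sat 2120:Thu 2124:Tue 2128:Sun 2132:Fri 2136:Wed✓ 2140:Mon 2144:Sat 2148:Thu
Wednesday: 2068, 2096, 2108, 2136 → 4.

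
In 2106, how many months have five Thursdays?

A month of length L has five Thursdays iff its first Thursday is on day ≤ L−28 (so day 1–3 in a 31-day month, 1–2 in a 30-day month, day 1 in a leap February).
Checking each month of 2106: Jan starts Fri (31d); Feb starts Mon (28d); Mar starts Mon (31d); Apr starts Thu (30d) ✓; May starts Sat (31d); Jun starts Tue (30d); Jul starts Thu (31d) ✓; Aug starts Sun (31d); Sep starts Wed (30d) ✓; Oct starts Fri (31d); Nov starts Mon (30d); Dec starts Wed (31d) ✓.
Five-Thursday months: April, July, September, December → 4.

4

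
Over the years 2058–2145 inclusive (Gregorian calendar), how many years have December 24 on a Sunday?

11

Track December 24's weekday year by year (advancing +1, or +2 across a Feb 29):
  2058: Tue  2059: Wed (+1)  2060: Fri (+2)  2061: Sat (+1)  2062: Sun (+1) ✓
  2063: Mon (+1)  2064: Wed (+2)  2065: Thu (+1)  2066: Fri (+1)  2067: Sat (+1)
  2068: Mon (+2)  2069: Tue (+1)  2070: Wed (+1)  2071: Thu (+1)  … (60 more years) …
  2132: Wed (+2)  2133: Thu (+1)  2134: Fri (+1)  2135: Sat (+1)  2136: Mon (+2)
  2137: Tue (+1)  2138: Wed (+1)  2139: Thu (+1)  2140: Sat (+2)  2141: Sun (+1) ✓
  2142: Mon (+1)  2143: Tue (+1)  2144: Thu (+2)  2145: Fri (+1)
Sunday years: 2062, 2073, 2079, 2084, 2090, 2102, 2113, 2119, 2124, 2130, 2141 — 11 in total.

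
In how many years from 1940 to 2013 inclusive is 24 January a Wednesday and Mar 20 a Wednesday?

3

Check each year's weekday for 24 January and Mar 20:
  1940: Wed/Wed ✓  1941: Fri/Thu  1942: Sat/Fri  1943: Sun/Sat  1944: Mon/Mon  1945: Wed/Tue  1946: Thu/Wed  1947: Fri/Thu  1948: Sat/Sat  1949: Mon/Sun  1950: Tue/Mon  1951: Wed/Tue  1952: Thu/Thu  1953: Sat/Fri  …(46 more)…  2000: Mon/Mon  2001: Wed/Tue  2002: Thu/Wed  2003: Fri/Thu  2004: Sat/Sat  2005: Mon/Sun  2006: Tue/Mon  2007: Wed/Tue  2008: Thu/Thu  2009: Sat/Fri  2010: Sun/Sat  2011: Mon/Sun  2012: Tue/Tue  2013: Thu/Wed
Both conditions hold in: 1940, 1968, 1996 — 3.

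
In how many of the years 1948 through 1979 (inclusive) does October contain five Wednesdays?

13

October has 31 days; it has five Wednesdays when Wednesday falls among the first (month-length − 28) days — i.e. when October 1 is one of Wednesday/Tuesday/Monday.
October 1 by year: 1948:Fri 1949:Sat 1950:Sun 1951:Mon✓ 1952:Wed✓ 1953:Thu 1954:Fri 1955:Sat 1956:Mon✓ 1957:Tue✓ 1958:Wed✓ 1959:Thu 1960:Sat 1961:Sun 1962:Mon✓ 1963:Tue✓ 1964:Thu 1965:Fri 1966:Sat 1967:Sun 1968:Tue✓ 1969:Wed✓ 1970:Thu 1971:Fri 1972:Sun 1973:Mon✓ 1974:Tue✓ 1975:Wed✓ 1976:Fri 1977:Sat 1978:Sun 1979:Mon✓
Years with five Wednesdays: 1951, 1952, 1956, 1957, 1958, 1962, 1963, 1968, 1969, 1973, 1974, 1975, 1979 → 13.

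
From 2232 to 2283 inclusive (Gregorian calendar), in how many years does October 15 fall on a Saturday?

7

Track October 15's weekday year by year (advancing +1, or +2 across a Feb 29):
  2232: Mon  2233: Tue (+1)  2234: Wed (+1)  2235: Thu (+1)  2236: Sat (+2) ✓
  2237: Sun (+1)  2238: Mon (+1)  2239: Tue (+1)  2240: Thu (+2)  2241: Fri (+1)
  2242: Sat (+1) ✓  2243: Sun (+1)  2244: Tue (+2)  2245: Wed (+1)  … (24 more years) …
  2270: Sat (+1) ✓  2271: Sun (+1)  2272: Tue (+2)  2273: Wed (+1)  2274: Thu (+1)
  2275: Fri (+1)  2276: Sun (+2)  2277: Mon (+1)  2278: Tue (+1)  2279: Wed (+1)
  2280: Fri (+2)  2281: Sat (+1) ✓  2282: Sun (+1)  2283: Mon (+1)
Saturday years: 2236, 2242, 2253, 2259, 2264, 2270, 2281 — 7 in total.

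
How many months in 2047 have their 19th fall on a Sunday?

Check the 19th of each month of 2047: Jan 19: Sat, Feb 19: Tue, Mar 19: Tue, Apr 19: Fri, May 19: Sun, Jun 19: Wed, Jul 19: Fri, Aug 19: Mon, Sep 19: Thu, Oct 19: Sat, Nov 19: Tue, Dec 19: Thu.
Sunday occurs in May — 1 month.

1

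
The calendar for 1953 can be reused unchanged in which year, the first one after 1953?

Two years share a calendar iff Jan 1 falls on the same weekday and both are leap or both are common. 1953: Jan 1 is Thursday, common year.
1954: Jan 1 Friday, common
1955: Jan 1 Saturday, common
1956: Jan 1 Sunday, leap
1957: Jan 1 Tuesday, common
1958: Jan 1 Wednesday, common
1959: Jan 1 Thursday, common
1959 matches on both conditions.

1959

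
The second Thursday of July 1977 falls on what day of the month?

14

July 1, 1977 is a Friday, so the first Thursday is the 7th.
The second Thursday is 7 + 7 = 14.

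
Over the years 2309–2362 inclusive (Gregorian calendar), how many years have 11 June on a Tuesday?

7

Track 11 June's weekday year by year (advancing +1, or +2 across a Feb 29):
  2309: Fri  2310: Sat (+1)  2311: Sun (+1)  2312: Tue (+2) ✓  2313: Wed (+1)
  2314: Thu (+1)  2315: Fri (+1)  2316: Sun (+2)  2317: Mon (+1)  2318: Tue (+1) ✓
  2319: Wed (+1)  2320: Fri (+2)  2321: Sat (+1)  2322: Sun (+1)  … (26 more years) …
  2349: Sat (+1)  2350: Sun (+1)  2351: Mon (+1)  2352: Wed (+2)  2353: Thu (+1)
  2354: Fri (+1)  2355: Sat (+1)  2356: Mon (+2)  2357: Tue (+1) ✓  2358: Wed (+1)
  2359: Thu (+1)  2360: Sat (+2)  2361: Sun (+1)  2362: Mon (+1)
Tuesday years: 2312, 2318, 2329, 2335, 2340, 2346, 2357 — 7 in total.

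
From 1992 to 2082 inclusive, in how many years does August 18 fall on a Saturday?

12

Track August 18's weekday year by year (advancing +1, or +2 across a Feb 29):
  1992: Tue  1993: Wed (+1)  1994: Thu (+1)  1995: Fri (+1)  1996: Sun (+2)
  1997: Mon (+1)  1998: Tue (+1)  1999: Wed (+1)  2000: Fri (+2)  2001: Sat (+1) ✓
  2002: Sun (+1)  2003: Mon (+1)  2004: Wed (+2)  2005: Thu (+1)  … (63 more years) …
  2069: Sun (+1)  2070: Mon (+1)  2071: Tue (+1)  2072: Thu (+2)  2073: Fri (+1)
  2074: Sat (+1) ✓  2075: Sun (+1)  2076: Tue (+2)  2077: Wed (+1)  2078: Thu (+1)
  2079: Fri (+1)  2080: Sun (+2)  2081: Mon (+1)  2082: Tue (+1)
Saturday years: 2001, 2007, 2012, 2018, 2029, 2035, 2040, 2046, 2057, 2063, 2068, 2074 — 12 in total.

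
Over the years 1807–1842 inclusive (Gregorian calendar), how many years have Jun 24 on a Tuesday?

4

Track Jun 24's weekday year by year (advancing +1, or +2 across a Feb 29):
  1807: Wed  1808: Fri (+2)  1809: Sat (+1)  1810: Sun (+1)  1811: Mon (+1)
  1812: Wed (+2)  1813: Thu (+1)  1814: Fri (+1)  1815: Sat (+1)  1816: Mon (+2)
  1817: Tue (+1) ✓  1818: Wed (+1)  1819: Thu (+1)  1820: Sat (+2)  … (8 more years) …
  1829: Wed (+1)  1830: Thu (+1)  1831: Fri (+1)  1832: Sun (+2)  1833: Mon (+1)
  1834: Tue (+1) ✓  1835: Wed (+1)  1836: Fri (+2)  1837: Sat (+1)  1838: Sun (+1)
  1839: Mon (+1)  1840: Wed (+2)  1841: Thu (+1)  1842: Fri (+1)
Tuesday years: 1817, 1823, 1828, 1834 — 4 in total.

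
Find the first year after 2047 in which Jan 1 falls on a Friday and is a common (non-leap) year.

2049

Jan 1 advances by 2 weekdays after a leap year and by 1 after a common year.
2047: Jan 1 is Tuesday.
2048: Wednesday (leap)
2049: Friday
2049 begins on a Friday and is a common year.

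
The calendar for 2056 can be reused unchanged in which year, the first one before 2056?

2028

Two years share a calendar iff Jan 1 falls on the same weekday and both are leap or both are common. 2056: Jan 1 is Saturday, leap year.
2055: Jan 1 Friday, common
2054: Jan 1 Thursday, common
2053: Jan 1 Wednesday, common
2052: Jan 1 Monday, leap
2051: Jan 1 Sunday, common
2050: Jan 1 Saturday, common
2049: Jan 1 Friday, common
2048: Jan 1 Wednesday, leap
2047: Jan 1 Tuesday, common
2046: Jan 1 Monday, common
2045: Jan 1 Sunday, common
2044: Jan 1 Friday, leap
2043: Jan 1 Thursday, common
2042: Jan 1 Wednesday, common
2041: Jan 1 Tuesday, common
2040: Jan 1 Sunday, leap
2039: Jan 1 Saturday, common
2038: Jan 1 Friday, common
2037: Jan 1 Thursday, common
2036: Jan 1 Tuesday, leap
2035: Jan 1 Monday, common
2034: Jan 1 Sunday, common
2033: Jan 1 Saturday, common
2032: Jan 1 Thursday, leap
2031: Jan 1 Wednesday, common
2030: Jan 1 Tuesday, common
2029: Jan 1 Monday, common
2028: Jan 1 Saturday, leap
2028 matches on both conditions.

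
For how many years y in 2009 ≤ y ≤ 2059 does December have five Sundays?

22

December has 31 days; it has five Sundays when Sunday falls among the first (month-length − 28) days — i.e. when December 1 is one of Sunday/Saturday/Friday.
December 1 by year: 2009:Tue 2010:Wed 2011:Thu 2012:Sat✓ 2013:Sun✓ 2014:Mon 2015:Tue 2016:Thu 2017:Fri✓ 2018:Sat✓ 2019:Sun✓ 2020:Tue 2021:Wed 2022:Thu 2023:Fri✓ …(21 more)… 2045:Fri✓ 2046:Sat✓ 2047:Sun✓ 2048:Tue 2049:Wed 2050:Thu 2051:Fri✓ 2052:Sun✓ 2053:Mon 2054:Tue 2055:Wed 2056:Fri✓ 2057:Sat✓ 2058:Sun✓ 2059:Mon
Years with five Sundays: 2012, 2013, 2017, 2018, 2019, 2023, 2024, 2028, 2029, 2030, 2034, 2035, 2040, 2041, 2045, 2046, 2047, 2051, 2052, 2056, 2057, 2058 → 22.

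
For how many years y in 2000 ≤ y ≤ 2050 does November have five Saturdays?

November has 30 days; it has five Saturdays when Saturday falls among the first (month-length − 28) days — i.e. when November 1 is one of Saturday/Friday.
November 1 by year: 2000:Wed 2001:Thu 2002:Fri✓ 2003:Sat✓ 2004:Mon 2005:Tue 2006:Wed 2007:Thu 2008:Sat✓ 2009:Sun 2010:Mon 2011:Tue 2012:Thu 2013:Fri✓ 2014:Sat✓ …(21 more)… 2036:Sat✓ 2037:Sun 2038:Mon 2039:Tue 2040:Thu 2041:Fri✓ 2042:Sat✓ 2043:Sun 2044:Tue 2045:Wed 2046:Thu 2047:Fri✓ 2048:Sun 2049:Mon 2050:Tue
Years with five Saturdays: 2002, 2003, 2008, 2013, 2014, 2019, 2024, 2025, 2030, 2031, 2036, 2041, 2042, 2047 → 14.

14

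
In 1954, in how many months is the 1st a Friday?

2

Check the 1st of each month of 1954: Jan 1: Fri, Feb 1: Mon, Mar 1: Mon, Apr 1: Thu, May 1: Sat, Jun 1: Tue, Jul 1: Thu, Aug 1: Sun, Sep 1: Wed, Oct 1: Fri, Nov 1: Mon, Dec 1: Wed.
Friday occurs in January, October — 2 months.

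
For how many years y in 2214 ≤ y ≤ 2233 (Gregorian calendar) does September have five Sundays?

6

September has 30 days; it has five Sundays when Sunday falls among the first (month-length − 28) days — i.e. when September 1 is one of Sunday/Saturday.
September 1 by year: 2214:Thu 2215:Fri 2216:Sun✓ 2217:Mon 2218:Tue 2219:Wed 2220:Fri 2221:Sat✓ 2222:Sun✓ 2223:Mon 2224:Wed 2225:Thu 2226:Fri 2227:Sat✓ 2228:Mon 2229:Tue 2230:Wed 2231:Thu 2232:Sat✓ 2233:Sun✓
Years with five Sundays: 2216, 2221, 2222, 2227, 2232, 2233 → 6.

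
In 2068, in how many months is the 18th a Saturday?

Check the 18th of each month of 2068: Jan 18: Wed, Feb 18: Sat, Mar 18: Sun, Apr 18: Wed, May 18: Fri, Jun 18: Mon, Jul 18: Wed, Aug 18: Sat, Sep 18: Tue, Oct 18: Thu, Nov 18: Sun, Dec 18: Tue.
Saturday occurs in February, August — 2 months.

2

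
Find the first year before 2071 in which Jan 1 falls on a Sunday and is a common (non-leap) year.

2062

Jan 1 advances by 2 weekdays after a leap year and by 1 after a common year.
2071: Jan 1 is Thursday.
2070: Wednesday
2069: Tuesday
2068: Sunday (leap)
2067: Saturday
2066: Friday
2065: Thursday
2064: Tuesday (leap)
2063: Monday
2062: Sunday
2062 begins on a Sunday and is a common year.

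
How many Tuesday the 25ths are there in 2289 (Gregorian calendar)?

1

Check the 25th of each month of 2289: Jan 25: Fri, Feb 25: Mon, Mar 25: Mon, Apr 25: Thu, May 25: Sat, Jun 25: Tue, Jul 25: Thu, Aug 25: Sun, Sep 25: Wed, Oct 25: Fri, Nov 25: Mon, Dec 25: Wed.
Tuesday occurs in June — 1 month.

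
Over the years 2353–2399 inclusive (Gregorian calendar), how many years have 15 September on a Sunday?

7

Track 15 September's weekday year by year (advancing +1, or +2 across a Feb 29):
  2353: Tue  2354: Wed (+1)  2355: Thu (+1)  2356: Sat (+2)  2357: Sun (+1) ✓
  2358: Mon (+1)  2359: Tue (+1)  2360: Thu (+2)  2361: Fri (+1)  2362: Sat (+1)
  2363: Sun (+1) ✓  2364: Tue (+2)  2365: Wed (+1)  2366: Thu (+1)  … (19 more years) …
  2386: Mon (+1)  2387: Tue (+1)  2388: Thu (+2)  2389: Fri (+1)  2390: Sat (+1)
  2391: Sun (+1) ✓  2392: Tue (+2)  2393: Wed (+1)  2394: Thu (+1)  2395: Fri (+1)
  2396: Sun (+2) ✓  2397: Mon (+1)  2398: Tue (+1)  2399: Wed (+1)
Sunday years: 2357, 2363, 2368, 2374, 2385, 2391, 2396 — 7 in total.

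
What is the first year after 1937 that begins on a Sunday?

1939

Jan 1 advances by 2 weekdays after a leap year and by 1 after a common year.
1937: Jan 1 is Friday.
1938: Saturday
1939: Sunday
1939 begins on a Sunday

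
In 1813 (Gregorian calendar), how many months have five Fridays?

A month of length L has five Fridays iff its first Friday is on day ≤ L−28 (so day 1–3 in a 31-day month, 1–2 in a 30-day month, day 1 in a leap February).
Checking each month of 1813: Jan starts Fri (31d) ✓; Feb starts Mon (28d); Mar starts Mon (31d); Apr starts Thu (30d) ✓; May starts Sat (31d); Jun starts Tue (30d); Jul starts Thu (31d) ✓; Aug starts Sun (31d); Sep starts Wed (30d); Oct starts Fri (31d) ✓; Nov starts Mon (30d); Dec starts Wed (31d) ✓.
Five-Friday months: January, April, July, October, December → 5.

5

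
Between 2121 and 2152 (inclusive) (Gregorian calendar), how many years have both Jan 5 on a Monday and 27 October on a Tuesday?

4

Check each year's weekday for Jan 5 and 27 October:
  2121: Sun/Mon  2122: Mon/Tue ✓  2123: Tue/Wed  2124: Wed/Fri  2125: Fri/Sat  2126: Sat/Sun  2127: Sun/Mon  2128: Mon/Wed  2129: Wed/Thu  2130: Thu/Fri  2131: Fri/Sat  2132: Sat/Mon  2133: Mon/Tue ✓  2134: Tue/Wed  …(4 more)…  2139: Mon/Tue ✓  2140: Tue/Thu  2141: Thu/Fri  2142: Fri/Sat  2143: Sat/Sun  2144: Sun/Tue  2145: Tue/Wed  2146: Wed/Thu  2147: Thu/Fri  2148: Fri/Sun  2149: Sun/Mon  2150: Mon/Tue ✓  2151: Tue/Wed  2152: Wed/Fri
Both conditions hold in: 2122, 2133, 2139, 2150 — 4.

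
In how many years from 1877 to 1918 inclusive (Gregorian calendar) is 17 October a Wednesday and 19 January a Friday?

6

Check each year's weekday for 17 October and 19 January:
  1877: Wed/Fri ✓  1878: Thu/Sat  1879: Fri/Sun  1880: Sun/Mon  1881: Mon/Wed  1882: Tue/Thu  1883: Wed/Fri ✓  1884: Fri/Sat  1885: Sat/Mon  1886: Sun/Tue  1887: Mon/Wed  1888: Wed/Thu  1889: Thu/Sat  1890: Fri/Sun  …(14 more)…  1905: Tue/Thu  1906: Wed/Fri ✓  1907: Thu/Sat  1908: Sat/Sun  1909: Sun/Tue  1910: Mon/Wed  1911: Tue/Thu  1912: Thu/Fri  1913: Fri/Sun  1914: Sat/Mon  1915: Sun/Tue  1916: Tue/Wed  1917: Wed/Fri ✓  1918: Thu/Sat
Both conditions hold in: 1877, 1883, 1894, 1900, 1906, 1917 — 6.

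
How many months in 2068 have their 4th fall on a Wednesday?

3

Check the 4th of each month of 2068: Jan 4: Wed, Feb 4: Sat, Mar 4: Sun, Apr 4: Wed, May 4: Fri, Jun 4: Mon, Jul 4: Wed, Aug 4: Sat, Sep 4: Tue, Oct 4: Thu, Nov 4: Sun, Dec 4: Tue.
Wednesday occurs in January, April, July — 3 months.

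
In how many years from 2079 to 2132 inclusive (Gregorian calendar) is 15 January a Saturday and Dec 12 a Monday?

6

Check each year's weekday for 15 January and Dec 12:
  2079: Sun/Tue  2080: Mon/Thu  2081: Wed/Fri  2082: Thu/Sat  2083: Fri/Sun  2084: Sat/Tue  2085: Mon/Wed  2086: Tue/Thu  2087: Wed/Fri  2088: Thu/Sun  2089: Sat/Mon ✓  2090: Sun/Tue  2091: Mon/Wed  2092: Tue/Fri  …(26 more)…  2119: Sun/Tue  2120: Mon/Thu  2121: Wed/Fri  2122: Thu/Sat  2123: Fri/Sun  2124: Sat/Tue  2125: Mon/Wed  2126: Tue/Thu  2127: Wed/Fri  2128: Thu/Sun  2129: Sat/Mon ✓  2130: Sun/Tue  2131: Mon/Wed  2132: Tue/Fri
Both conditions hold in: 2089, 2095, 2101, 2107, 2118, 2129 — 6.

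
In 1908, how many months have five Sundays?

A month of length L has five Sundays iff its first Sunday is on day ≤ L−28 (so day 1–3 in a 31-day month, 1–2 in a 30-day month, day 1 in a leap February).
Checking each month of 1908: Jan starts Wed (31d); Feb starts Sat (29d); Mar starts Sun (31d) ✓; Apr starts Wed (30d); May starts Fri (31d) ✓; Jun starts Mon (30d); Jul starts Wed (31d); Aug starts Sat (31d) ✓; Sep starts Tue (30d); Oct starts Thu (31d); Nov starts Sun (30d) ✓; Dec starts Tue (31d).
Five-Sunday months: March, May, August, November → 4.

4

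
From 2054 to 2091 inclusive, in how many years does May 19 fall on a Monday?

Track May 19's weekday year by year (advancing +1, or +2 across a Feb 29):
  2054: Tue  2055: Wed (+1)  2056: Fri (+2)  2057: Sat (+1)  2058: Sun (+1)
  2059: Mon (+1) ✓  2060: Wed (+2)  2061: Thu (+1)  2062: Fri (+1)  2063: Sat (+1)
  2064: Mon (+2) ✓  2065: Tue (+1)  2066: Wed (+1)  2067: Thu (+1)  … (10 more years) …
  2078: Thu (+1)  2079: Fri (+1)  2080: Sun (+2)  2081: Mon (+1) ✓  2082: Tue (+1)
  2083: Wed (+1)  2084: Fri (+2)  2085: Sat (+1)  2086: Sun (+1)  2087: Mon (+1) ✓
  2088: Wed (+2)  2089: Thu (+1)  2090: Fri (+1)  2091: Sat (+1)
Monday years: 2059, 2064, 2070, 2081, 2087 — 5 in total.

5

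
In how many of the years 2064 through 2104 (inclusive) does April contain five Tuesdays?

12

April has 30 days; it has five Tuesdays when Tuesday falls among the first (month-length − 28) days — i.e. when April 1 is one of Tuesday/Monday.
April 1 by year: 2064:Tue✓ 2065:Wed 2066:Thu 2067:Fri 2068:Sun 2069:Mon✓ 2070:Tue✓ 2071:Wed 2072:Fri 2073:Sat 2074:Sun 2075:Mon✓ 2076:Wed 2077:Thu 2078:Fri …(11 more)… 2090:Sat 2091:Sun 2092:Tue✓ 2093:Wed 2094:Thu 2095:Fri 2096:Sun 2097:Mon✓ 2098:Tue✓ 2099:Wed 2100:Thu 2101:Fri 2102:Sat 2103:Sun 2104:Tue✓
Years with five Tuesdays: 2064, 2069, 2070, 2075, 2080, 2081, 2086, 2087, 2092, 2097, 2098, 2104 → 12.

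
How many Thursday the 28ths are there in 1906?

1

Check the 28th of each month of 1906: Jan 28: Sun, Feb 28: Wed, Mar 28: Wed, Apr 28: Sat, May 28: Mon, Jun 28: Thu, Jul 28: Sat, Aug 28: Tue, Sep 28: Fri, Oct 28: Sun, Nov 28: Wed, Dec 28: Fri.
Thursday occurs in June — 1 month.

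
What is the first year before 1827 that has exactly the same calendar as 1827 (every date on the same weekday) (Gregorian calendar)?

Two years share a calendar iff Jan 1 falls on the same weekday and both are leap or both are common. 1827: Jan 1 is Monday, common year.
1826: Jan 1 Sunday, common
1825: Jan 1 Saturday, common
1824: Jan 1 Thursday, leap
1823: Jan 1 Wednesday, common
1822: Jan 1 Tuesday, common
1821: Jan 1 Monday, common
1821 matches on both conditions.

1821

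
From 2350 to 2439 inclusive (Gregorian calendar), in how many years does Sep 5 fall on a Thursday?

12

Track Sep 5's weekday year by year (advancing +1, or +2 across a Feb 29):
  2350: Tue  2351: Wed (+1)  2352: Fri (+2)  2353: Sat (+1)  2354: Sun (+1)
  2355: Mon (+1)  2356: Wed (+2)  2357: Thu (+1) ✓  2358: Fri (+1)  2359: Sat (+1)
  2360: Mon (+2)  2361: Tue (+1)  2362: Wed (+1)  2363: Thu (+1) ✓  … (62 more years) …
  2426: Sat (+1)  2427: Sun (+1)  2428: Tue (+2)  2429: Wed (+1)  2430: Thu (+1) ✓
  2431: Fri (+1)  2432: Sun (+2)  2433: Mon (+1)  2434: Tue (+1)  2435: Wed (+1)
  2436: Fri (+2)  2437: Sat (+1)  2438: Sun (+1)  2439: Mon (+1)
Thursday years: 2357, 2363, 2368, 2374, 2385, 2391, 2396, 2402, 2413, 2419, 2424, 2430 — 12 in total.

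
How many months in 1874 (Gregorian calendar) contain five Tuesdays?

4

A month of length L has five Tuesdays iff its first Tuesday is on day ≤ L−28 (so day 1–3 in a 31-day month, 1–2 in a 30-day month, day 1 in a leap February).
Checking each month of 1874: Jan starts Thu (31d); Feb starts Sun (28d); Mar starts Sun (31d) ✓; Apr starts Wed (30d); May starts Fri (31d); Jun starts Mon (30d) ✓; Jul starts Wed (31d); Aug starts Sat (31d); Sep starts Tue (30d) ✓; Oct starts Thu (31d); Nov starts Sun (30d); Dec starts Tue (31d) ✓.
Five-Tuesday months: March, June, September, December → 4.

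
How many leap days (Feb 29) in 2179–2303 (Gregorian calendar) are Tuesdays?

4

Leap years in 2179–2303: 29 of them.
Feb 29 weekday advances by 5 (mod 7) from one leap year to the next four years later (or differs when a century non-leap intervenes).
Leap-day weekdays: 2180:Tue✓ 2184:Sun 2188:Fri 2192:Wed 2196:Mon 2204:Wed 2208:Mon 2212:Sat 2216:Thu 2220:Tue✓ 2224:Sun 2228:Fri 2232:Wed …(3 more)… 2248:Tue✓ 2252:Sun 2256:Fri 2260:Wed 2264:Mon 2268:Sat 2272:Thu 2276:Tue✓ 2280:Sun 2284:Fri 2288:Wed 2292:Mon 2296:Sat
Tuesday: 2180, 2220, 2248, 2276 → 4.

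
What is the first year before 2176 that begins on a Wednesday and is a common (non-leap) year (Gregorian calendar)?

Jan 1 advances by 2 weekdays after a leap year and by 1 after a common year.
2176: Jan 1 is Monday (leap).
2175: Sunday
2174: Saturday
2173: Friday
2172: Wednesday (leap)
2171: Tuesday
2170: Monday
2169: Sunday
2168: Friday (leap)
2167: Thursday
2166: Wednesday
2166 begins on a Wednesday and is a common year.

2166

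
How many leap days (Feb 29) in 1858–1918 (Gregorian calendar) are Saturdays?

3

Leap years in 1858–1918: 14 of them.
Feb 29 weekday advances by 5 (mod 7) from one leap year to the next four years later (or differs when a century non-leap intervenes).
Leap-day weekdays: 1860:Wed 1864:Mon 1868:Sat✓ 1872:Thu 1876:Tue 1880:Sun 1884:Fri 1888:Wed 1892:Mon 1896:Sat✓ 1904:Mon 1908:Sat✓ 1912:Thu 1916:Tue
Saturday: 1868, 1896, 1908 → 3.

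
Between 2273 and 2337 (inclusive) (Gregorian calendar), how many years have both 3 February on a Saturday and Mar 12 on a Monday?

8

Check each year's weekday for 3 February and Mar 12:
  2273: Mon/Wed  2274: Tue/Thu  2275: Wed/Fri  2276: Thu/Sun  2277: Sat/Mon ✓  2278: Sun/Tue  2279: Mon/Wed  2280: Tue/Fri  2281: Thu/Sat  2282: Fri/Sun  2283: Sat/Mon ✓  2284: Sun/Wed  2285: Tue/Thu  2286: Wed/Fri  …(37 more)…  2324: Sun/Wed  2325: Tue/Thu  2326: Wed/Fri  2327: Thu/Sat  2328: Fri/Mon  2329: Sun/Tue  2330: Mon/Wed  2331: Tue/Thu  2332: Wed/Sat  2333: Fri/Sun  2334: Sat/Mon ✓  2335: Sun/Tue  2336: Mon/Thu  2337: Wed/Fri
Both conditions hold in: 2277, 2283, 2294, 2300, 2306, 2317, 2323, 2334 — 8.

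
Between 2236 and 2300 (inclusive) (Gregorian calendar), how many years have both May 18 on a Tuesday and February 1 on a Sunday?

Check each year's weekday for May 18 and February 1:
  2236: Wed/Mon  2237: Thu/Wed  2238: Fri/Thu  2239: Sat/Fri  2240: Mon/Sat  2241: Tue/Mon  2242: Wed/Tue  2243: Thu/Wed  2244: Sat/Thu  2245: Sun/Sat  2246: Mon/Sun  2247: Tue/Mon  2248: Thu/Tue  2249: Fri/Thu  …(37 more)…  2287: Wed/Tue  2288: Fri/Wed  2289: Sat/Fri  2290: Sun/Sat  2291: Mon/Sun  2292: Wed/Mon  2293: Thu/Wed  2294: Fri/Thu  2295: Sat/Fri  2296: Mon/Sat  2297: Tue/Mon  2298: Wed/Tue  2299: Thu/Wed  2300: Fri/Thu
Both conditions hold in: 2252, 2280 — 2.

2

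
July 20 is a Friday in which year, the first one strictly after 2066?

From one year to the next, a fixed date's weekday advances by 1, or by 2 when a Feb 29 lies between the two dates.
2066: July 20 is Tuesday.
2067: Wednesday (+1)
2068: Friday (+2)
July 20 falls on a Friday in 2068.

2068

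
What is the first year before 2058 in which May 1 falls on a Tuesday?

2057

From one year to the next, a fixed date's weekday advances by 1, or by 2 when a Feb 29 lies between the two dates.
2058: May 1 is Wednesday.
2057: Tuesday (−1)
May 1 falls on a Tuesday in 2057.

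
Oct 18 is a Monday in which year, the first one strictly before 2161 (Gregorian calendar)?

2156

From one year to the next, a fixed date's weekday advances by 1, or by 2 when a Feb 29 lies between the two dates.
2161: October 18 is Sunday.
2160: Saturday (−1)
2159: Thursday (−2)
2158: Wednesday (−1)
2157: Tuesday (−1)
2156: Monday (−1)
Oct 18 falls on a Monday in 2156.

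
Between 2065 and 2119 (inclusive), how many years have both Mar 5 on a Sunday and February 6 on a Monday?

6

Check each year's weekday for Mar 5 and February 6:
  2065: Thu/Fri  2066: Fri/Sat  2067: Sat/Sun  2068: Mon/Mon  2069: Tue/Wed  2070: Wed/Thu  2071: Thu/Fri  2072: Sat/Sat  2073: Sun/Mon ✓  2074: Mon/Tue  2075: Tue/Wed  2076: Thu/Thu  2077: Fri/Sat  2078: Sat/Sun  …(27 more)…  2106: Fri/Sat  2107: Sat/Sun  2108: Mon/Mon  2109: Tue/Wed  2110: Wed/Thu  2111: Thu/Fri  2112: Sat/Sat  2113: Sun/Mon ✓  2114: Mon/Tue  2115: Tue/Wed  2116: Thu/Thu  2117: Fri/Sat  2118: Sat/Sun  2119: Sun/Mon ✓
Both conditions hold in: 2073, 2079, 2090, 2102, 2113, 2119 — 6.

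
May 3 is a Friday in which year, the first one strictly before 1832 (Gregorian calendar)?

From one year to the next, a fixed date's weekday advances by 1, or by 2 when a Feb 29 lies between the two dates.
1832: May 3 is Thursday.
1831: Tuesday (−2)
1830: Monday (−1)
1829: Sunday (−1)
1828: Saturday (−1)
1827: Thursday (−2)
1826: Wednesday (−1)
1825: Tuesday (−1)
1824: Monday (−1)
1823: Saturday (−2)
1822: Friday (−1)
May 3 falls on a Friday in 1822.

1822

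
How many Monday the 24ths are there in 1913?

Check the 24th of each month of 1913: Jan 24: Fri, Feb 24: Mon, Mar 24: Mon, Apr 24: Thu, May 24: Sat, Jun 24: Tue, Jul 24: Thu, Aug 24: Sun, Sep 24: Wed, Oct 24: Fri, Nov 24: Mon, Dec 24: Wed.
Monday occurs in February, March, November — 3 months.

3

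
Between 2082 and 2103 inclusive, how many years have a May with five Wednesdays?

9

May has 31 days; it has five Wednesdays when Wednesday falls among the first (month-length − 28) days — i.e. when May 1 is one of Wednesday/Tuesday/Monday.
May 1 by year: 2082:Fri 2083:Sat 2084:Mon✓ 2085:Tue✓ 2086:Wed✓ 2087:Thu 2088:Sat 2089:Sun 2090:Mon✓ 2091:Tue✓ 2092:Thu 2093:Fri 2094:Sat 2095:Sun 2096:Tue✓ 2097:Wed✓ 2098:Thu 2099:Fri 2100:Sat 2101:Sun 2102:Mon✓ 2103:Tue✓
Years with five Wednesdays: 2084, 2085, 2086, 2090, 2091, 2096, 2097, 2102, 2103 → 9.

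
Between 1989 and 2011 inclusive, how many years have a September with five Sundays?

6

September has 30 days; it has five Sundays when Sunday falls among the first (month-length − 28) days — i.e. when September 1 is one of Sunday/Saturday.
September 1 by year: 1989:Fri 1990:Sat✓ 1991:Sun✓ 1992:Tue 1993:Wed 1994:Thu 1995:Fri 1996:Sun✓ 1997:Mon 1998:Tue 1999:Wed 2000:Fri 2001:Sat✓ 2002:Sun✓ 2003:Mon 2004:Wed 2005:Thu 2006:Fri 2007:Sat✓ 2008:Mon 2009:Tue 2010:Wed 2011:Thu
Years with five Sundays: 1990, 1991, 1996, 2001, 2002, 2007 → 6.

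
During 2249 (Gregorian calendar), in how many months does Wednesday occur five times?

4

A month of length L has five Wednesdays iff its first Wednesday is on day ≤ L−28 (so day 1–3 in a 31-day month, 1–2 in a 30-day month, day 1 in a leap February).
Checking each month of 2249: Jan starts Mon (31d) ✓; Feb starts Thu (28d); Mar starts Thu (31d); Apr starts Sun (30d); May starts Tue (31d) ✓; Jun starts Fri (30d); Jul starts Sun (31d); Aug starts Wed (31d) ✓; Sep starts Sat (30d); Oct starts Mon (31d) ✓; Nov starts Thu (30d); Dec starts Sat (31d).
Five-Wednesday months: January, May, August, October → 4.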